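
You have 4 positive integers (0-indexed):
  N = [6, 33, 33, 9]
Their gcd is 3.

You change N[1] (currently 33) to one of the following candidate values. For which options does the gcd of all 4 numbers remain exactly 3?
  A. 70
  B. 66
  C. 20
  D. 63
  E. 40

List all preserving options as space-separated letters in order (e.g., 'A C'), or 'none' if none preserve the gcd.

Old gcd = 3; gcd of others (without N[1]) = 3
New gcd for candidate v: gcd(3, v). Preserves old gcd iff gcd(3, v) = 3.
  Option A: v=70, gcd(3,70)=1 -> changes
  Option B: v=66, gcd(3,66)=3 -> preserves
  Option C: v=20, gcd(3,20)=1 -> changes
  Option D: v=63, gcd(3,63)=3 -> preserves
  Option E: v=40, gcd(3,40)=1 -> changes

Answer: B D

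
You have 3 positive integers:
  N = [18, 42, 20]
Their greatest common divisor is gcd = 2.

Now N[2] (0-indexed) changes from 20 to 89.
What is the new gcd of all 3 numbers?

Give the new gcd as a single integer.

Answer: 1

Derivation:
Numbers: [18, 42, 20], gcd = 2
Change: index 2, 20 -> 89
gcd of the OTHER numbers (without index 2): gcd([18, 42]) = 6
New gcd = gcd(g_others, new_val) = gcd(6, 89) = 1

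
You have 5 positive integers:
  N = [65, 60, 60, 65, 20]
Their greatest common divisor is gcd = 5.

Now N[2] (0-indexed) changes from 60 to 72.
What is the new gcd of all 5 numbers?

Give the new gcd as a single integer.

Answer: 1

Derivation:
Numbers: [65, 60, 60, 65, 20], gcd = 5
Change: index 2, 60 -> 72
gcd of the OTHER numbers (without index 2): gcd([65, 60, 65, 20]) = 5
New gcd = gcd(g_others, new_val) = gcd(5, 72) = 1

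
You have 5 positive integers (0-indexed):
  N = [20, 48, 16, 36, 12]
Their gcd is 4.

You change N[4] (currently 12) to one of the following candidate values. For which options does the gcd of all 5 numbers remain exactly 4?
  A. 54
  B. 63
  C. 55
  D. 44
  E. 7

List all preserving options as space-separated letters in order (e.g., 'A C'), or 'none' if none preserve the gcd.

Old gcd = 4; gcd of others (without N[4]) = 4
New gcd for candidate v: gcd(4, v). Preserves old gcd iff gcd(4, v) = 4.
  Option A: v=54, gcd(4,54)=2 -> changes
  Option B: v=63, gcd(4,63)=1 -> changes
  Option C: v=55, gcd(4,55)=1 -> changes
  Option D: v=44, gcd(4,44)=4 -> preserves
  Option E: v=7, gcd(4,7)=1 -> changes

Answer: D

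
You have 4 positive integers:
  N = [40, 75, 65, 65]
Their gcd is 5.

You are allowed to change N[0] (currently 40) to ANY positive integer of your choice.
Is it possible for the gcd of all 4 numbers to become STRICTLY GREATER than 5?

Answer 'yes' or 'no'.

Answer: no

Derivation:
Current gcd = 5
gcd of all OTHER numbers (without N[0]=40): gcd([75, 65, 65]) = 5
The new gcd after any change is gcd(5, new_value).
This can be at most 5.
Since 5 = old gcd 5, the gcd can only stay the same or decrease.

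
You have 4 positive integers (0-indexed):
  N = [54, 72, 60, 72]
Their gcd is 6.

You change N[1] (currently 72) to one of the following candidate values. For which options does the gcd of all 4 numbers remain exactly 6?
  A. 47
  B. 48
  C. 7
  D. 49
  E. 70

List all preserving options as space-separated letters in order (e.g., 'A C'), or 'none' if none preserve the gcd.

Answer: B

Derivation:
Old gcd = 6; gcd of others (without N[1]) = 6
New gcd for candidate v: gcd(6, v). Preserves old gcd iff gcd(6, v) = 6.
  Option A: v=47, gcd(6,47)=1 -> changes
  Option B: v=48, gcd(6,48)=6 -> preserves
  Option C: v=7, gcd(6,7)=1 -> changes
  Option D: v=49, gcd(6,49)=1 -> changes
  Option E: v=70, gcd(6,70)=2 -> changes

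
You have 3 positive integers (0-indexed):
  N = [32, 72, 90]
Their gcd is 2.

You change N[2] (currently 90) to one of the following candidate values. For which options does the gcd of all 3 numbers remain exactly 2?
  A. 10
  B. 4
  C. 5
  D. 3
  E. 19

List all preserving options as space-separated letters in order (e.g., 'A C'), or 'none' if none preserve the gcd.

Answer: A

Derivation:
Old gcd = 2; gcd of others (without N[2]) = 8
New gcd for candidate v: gcd(8, v). Preserves old gcd iff gcd(8, v) = 2.
  Option A: v=10, gcd(8,10)=2 -> preserves
  Option B: v=4, gcd(8,4)=4 -> changes
  Option C: v=5, gcd(8,5)=1 -> changes
  Option D: v=3, gcd(8,3)=1 -> changes
  Option E: v=19, gcd(8,19)=1 -> changes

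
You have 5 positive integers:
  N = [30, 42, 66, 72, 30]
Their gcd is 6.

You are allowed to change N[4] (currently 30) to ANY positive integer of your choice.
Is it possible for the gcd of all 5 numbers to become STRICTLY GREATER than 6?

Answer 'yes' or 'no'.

Answer: no

Derivation:
Current gcd = 6
gcd of all OTHER numbers (without N[4]=30): gcd([30, 42, 66, 72]) = 6
The new gcd after any change is gcd(6, new_value).
This can be at most 6.
Since 6 = old gcd 6, the gcd can only stay the same or decrease.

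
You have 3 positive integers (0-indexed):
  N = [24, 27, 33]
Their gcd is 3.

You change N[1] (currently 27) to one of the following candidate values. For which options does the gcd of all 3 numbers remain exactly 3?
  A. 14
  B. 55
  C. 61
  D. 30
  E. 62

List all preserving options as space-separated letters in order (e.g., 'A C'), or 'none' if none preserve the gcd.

Old gcd = 3; gcd of others (without N[1]) = 3
New gcd for candidate v: gcd(3, v). Preserves old gcd iff gcd(3, v) = 3.
  Option A: v=14, gcd(3,14)=1 -> changes
  Option B: v=55, gcd(3,55)=1 -> changes
  Option C: v=61, gcd(3,61)=1 -> changes
  Option D: v=30, gcd(3,30)=3 -> preserves
  Option E: v=62, gcd(3,62)=1 -> changes

Answer: D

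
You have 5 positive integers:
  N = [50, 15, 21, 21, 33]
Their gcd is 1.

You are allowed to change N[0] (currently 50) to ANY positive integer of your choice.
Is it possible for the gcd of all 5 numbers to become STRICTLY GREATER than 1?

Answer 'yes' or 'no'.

Current gcd = 1
gcd of all OTHER numbers (without N[0]=50): gcd([15, 21, 21, 33]) = 3
The new gcd after any change is gcd(3, new_value).
This can be at most 3.
Since 3 > old gcd 1, the gcd CAN increase (e.g., set N[0] = 3).

Answer: yes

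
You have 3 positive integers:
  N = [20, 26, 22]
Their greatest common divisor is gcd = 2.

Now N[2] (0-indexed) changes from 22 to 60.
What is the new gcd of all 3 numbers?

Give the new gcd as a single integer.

Answer: 2

Derivation:
Numbers: [20, 26, 22], gcd = 2
Change: index 2, 22 -> 60
gcd of the OTHER numbers (without index 2): gcd([20, 26]) = 2
New gcd = gcd(g_others, new_val) = gcd(2, 60) = 2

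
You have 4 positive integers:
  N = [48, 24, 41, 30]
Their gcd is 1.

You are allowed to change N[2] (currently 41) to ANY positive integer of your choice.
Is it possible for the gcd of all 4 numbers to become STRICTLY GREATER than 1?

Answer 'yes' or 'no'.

Current gcd = 1
gcd of all OTHER numbers (without N[2]=41): gcd([48, 24, 30]) = 6
The new gcd after any change is gcd(6, new_value).
This can be at most 6.
Since 6 > old gcd 1, the gcd CAN increase (e.g., set N[2] = 6).

Answer: yes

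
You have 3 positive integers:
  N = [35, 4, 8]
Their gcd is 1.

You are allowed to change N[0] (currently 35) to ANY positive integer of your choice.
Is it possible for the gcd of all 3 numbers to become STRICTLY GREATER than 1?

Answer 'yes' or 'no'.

Answer: yes

Derivation:
Current gcd = 1
gcd of all OTHER numbers (without N[0]=35): gcd([4, 8]) = 4
The new gcd after any change is gcd(4, new_value).
This can be at most 4.
Since 4 > old gcd 1, the gcd CAN increase (e.g., set N[0] = 4).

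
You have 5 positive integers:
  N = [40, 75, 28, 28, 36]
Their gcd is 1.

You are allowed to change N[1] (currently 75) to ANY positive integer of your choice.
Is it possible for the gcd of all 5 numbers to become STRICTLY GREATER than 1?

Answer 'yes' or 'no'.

Answer: yes

Derivation:
Current gcd = 1
gcd of all OTHER numbers (without N[1]=75): gcd([40, 28, 28, 36]) = 4
The new gcd after any change is gcd(4, new_value).
This can be at most 4.
Since 4 > old gcd 1, the gcd CAN increase (e.g., set N[1] = 4).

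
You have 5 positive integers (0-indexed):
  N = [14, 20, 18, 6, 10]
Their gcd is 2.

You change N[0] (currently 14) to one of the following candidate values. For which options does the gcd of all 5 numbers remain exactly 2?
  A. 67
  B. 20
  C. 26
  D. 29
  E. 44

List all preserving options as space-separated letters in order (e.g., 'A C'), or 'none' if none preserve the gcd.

Answer: B C E

Derivation:
Old gcd = 2; gcd of others (without N[0]) = 2
New gcd for candidate v: gcd(2, v). Preserves old gcd iff gcd(2, v) = 2.
  Option A: v=67, gcd(2,67)=1 -> changes
  Option B: v=20, gcd(2,20)=2 -> preserves
  Option C: v=26, gcd(2,26)=2 -> preserves
  Option D: v=29, gcd(2,29)=1 -> changes
  Option E: v=44, gcd(2,44)=2 -> preserves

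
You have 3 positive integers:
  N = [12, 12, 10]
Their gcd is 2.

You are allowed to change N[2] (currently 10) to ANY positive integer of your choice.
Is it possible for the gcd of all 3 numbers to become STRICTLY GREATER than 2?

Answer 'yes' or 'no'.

Current gcd = 2
gcd of all OTHER numbers (without N[2]=10): gcd([12, 12]) = 12
The new gcd after any change is gcd(12, new_value).
This can be at most 12.
Since 12 > old gcd 2, the gcd CAN increase (e.g., set N[2] = 12).

Answer: yes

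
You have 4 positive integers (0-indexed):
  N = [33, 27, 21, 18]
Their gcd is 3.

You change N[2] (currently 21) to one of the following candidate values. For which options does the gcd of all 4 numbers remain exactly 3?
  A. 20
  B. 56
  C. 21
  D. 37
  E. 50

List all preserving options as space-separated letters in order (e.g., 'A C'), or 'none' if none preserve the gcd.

Old gcd = 3; gcd of others (without N[2]) = 3
New gcd for candidate v: gcd(3, v). Preserves old gcd iff gcd(3, v) = 3.
  Option A: v=20, gcd(3,20)=1 -> changes
  Option B: v=56, gcd(3,56)=1 -> changes
  Option C: v=21, gcd(3,21)=3 -> preserves
  Option D: v=37, gcd(3,37)=1 -> changes
  Option E: v=50, gcd(3,50)=1 -> changes

Answer: C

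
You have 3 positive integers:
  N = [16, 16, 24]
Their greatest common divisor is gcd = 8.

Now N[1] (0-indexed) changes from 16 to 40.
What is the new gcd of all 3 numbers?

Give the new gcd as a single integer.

Answer: 8

Derivation:
Numbers: [16, 16, 24], gcd = 8
Change: index 1, 16 -> 40
gcd of the OTHER numbers (without index 1): gcd([16, 24]) = 8
New gcd = gcd(g_others, new_val) = gcd(8, 40) = 8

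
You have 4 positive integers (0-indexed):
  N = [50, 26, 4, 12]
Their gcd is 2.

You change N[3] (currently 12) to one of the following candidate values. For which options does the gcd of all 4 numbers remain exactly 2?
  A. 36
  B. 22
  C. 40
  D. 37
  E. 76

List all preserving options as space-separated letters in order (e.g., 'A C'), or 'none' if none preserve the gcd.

Answer: A B C E

Derivation:
Old gcd = 2; gcd of others (without N[3]) = 2
New gcd for candidate v: gcd(2, v). Preserves old gcd iff gcd(2, v) = 2.
  Option A: v=36, gcd(2,36)=2 -> preserves
  Option B: v=22, gcd(2,22)=2 -> preserves
  Option C: v=40, gcd(2,40)=2 -> preserves
  Option D: v=37, gcd(2,37)=1 -> changes
  Option E: v=76, gcd(2,76)=2 -> preserves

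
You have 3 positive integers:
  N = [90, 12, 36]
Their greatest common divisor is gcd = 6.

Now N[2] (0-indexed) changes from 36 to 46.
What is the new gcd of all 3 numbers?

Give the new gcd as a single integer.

Numbers: [90, 12, 36], gcd = 6
Change: index 2, 36 -> 46
gcd of the OTHER numbers (without index 2): gcd([90, 12]) = 6
New gcd = gcd(g_others, new_val) = gcd(6, 46) = 2

Answer: 2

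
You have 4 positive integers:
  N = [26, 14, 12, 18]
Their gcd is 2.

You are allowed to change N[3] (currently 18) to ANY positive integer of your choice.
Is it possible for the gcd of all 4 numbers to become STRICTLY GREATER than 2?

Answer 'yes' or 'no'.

Current gcd = 2
gcd of all OTHER numbers (without N[3]=18): gcd([26, 14, 12]) = 2
The new gcd after any change is gcd(2, new_value).
This can be at most 2.
Since 2 = old gcd 2, the gcd can only stay the same or decrease.

Answer: no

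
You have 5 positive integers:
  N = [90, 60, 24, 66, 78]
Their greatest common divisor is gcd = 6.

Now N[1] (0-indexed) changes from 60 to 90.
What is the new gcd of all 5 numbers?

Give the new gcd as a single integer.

Numbers: [90, 60, 24, 66, 78], gcd = 6
Change: index 1, 60 -> 90
gcd of the OTHER numbers (without index 1): gcd([90, 24, 66, 78]) = 6
New gcd = gcd(g_others, new_val) = gcd(6, 90) = 6

Answer: 6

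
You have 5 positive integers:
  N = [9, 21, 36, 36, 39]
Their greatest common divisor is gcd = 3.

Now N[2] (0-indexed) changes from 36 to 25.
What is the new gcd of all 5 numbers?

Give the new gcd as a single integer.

Numbers: [9, 21, 36, 36, 39], gcd = 3
Change: index 2, 36 -> 25
gcd of the OTHER numbers (without index 2): gcd([9, 21, 36, 39]) = 3
New gcd = gcd(g_others, new_val) = gcd(3, 25) = 1

Answer: 1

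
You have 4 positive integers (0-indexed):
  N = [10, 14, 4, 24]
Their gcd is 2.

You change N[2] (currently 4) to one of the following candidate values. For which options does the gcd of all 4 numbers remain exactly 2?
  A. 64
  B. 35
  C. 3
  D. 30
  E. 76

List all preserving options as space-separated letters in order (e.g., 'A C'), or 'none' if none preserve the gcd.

Old gcd = 2; gcd of others (without N[2]) = 2
New gcd for candidate v: gcd(2, v). Preserves old gcd iff gcd(2, v) = 2.
  Option A: v=64, gcd(2,64)=2 -> preserves
  Option B: v=35, gcd(2,35)=1 -> changes
  Option C: v=3, gcd(2,3)=1 -> changes
  Option D: v=30, gcd(2,30)=2 -> preserves
  Option E: v=76, gcd(2,76)=2 -> preserves

Answer: A D E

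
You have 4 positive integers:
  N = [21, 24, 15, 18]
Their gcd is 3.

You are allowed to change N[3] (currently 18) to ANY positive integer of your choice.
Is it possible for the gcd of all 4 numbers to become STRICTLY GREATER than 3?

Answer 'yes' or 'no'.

Current gcd = 3
gcd of all OTHER numbers (without N[3]=18): gcd([21, 24, 15]) = 3
The new gcd after any change is gcd(3, new_value).
This can be at most 3.
Since 3 = old gcd 3, the gcd can only stay the same or decrease.

Answer: no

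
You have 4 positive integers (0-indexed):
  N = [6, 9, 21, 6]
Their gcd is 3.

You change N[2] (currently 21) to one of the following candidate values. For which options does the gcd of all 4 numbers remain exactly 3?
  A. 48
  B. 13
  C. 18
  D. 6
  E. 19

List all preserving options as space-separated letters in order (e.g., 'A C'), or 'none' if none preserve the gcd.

Answer: A C D

Derivation:
Old gcd = 3; gcd of others (without N[2]) = 3
New gcd for candidate v: gcd(3, v). Preserves old gcd iff gcd(3, v) = 3.
  Option A: v=48, gcd(3,48)=3 -> preserves
  Option B: v=13, gcd(3,13)=1 -> changes
  Option C: v=18, gcd(3,18)=3 -> preserves
  Option D: v=6, gcd(3,6)=3 -> preserves
  Option E: v=19, gcd(3,19)=1 -> changes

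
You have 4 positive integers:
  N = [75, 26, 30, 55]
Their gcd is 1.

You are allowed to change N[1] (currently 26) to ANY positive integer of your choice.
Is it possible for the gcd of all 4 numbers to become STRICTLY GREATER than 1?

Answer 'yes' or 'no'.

Current gcd = 1
gcd of all OTHER numbers (without N[1]=26): gcd([75, 30, 55]) = 5
The new gcd after any change is gcd(5, new_value).
This can be at most 5.
Since 5 > old gcd 1, the gcd CAN increase (e.g., set N[1] = 5).

Answer: yes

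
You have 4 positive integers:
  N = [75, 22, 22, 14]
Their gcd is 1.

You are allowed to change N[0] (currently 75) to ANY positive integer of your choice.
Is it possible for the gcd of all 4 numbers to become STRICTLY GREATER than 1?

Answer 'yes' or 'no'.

Answer: yes

Derivation:
Current gcd = 1
gcd of all OTHER numbers (without N[0]=75): gcd([22, 22, 14]) = 2
The new gcd after any change is gcd(2, new_value).
This can be at most 2.
Since 2 > old gcd 1, the gcd CAN increase (e.g., set N[0] = 2).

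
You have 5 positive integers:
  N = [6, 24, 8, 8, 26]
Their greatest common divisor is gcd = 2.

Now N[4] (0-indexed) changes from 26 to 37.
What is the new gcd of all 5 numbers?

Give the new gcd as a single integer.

Answer: 1

Derivation:
Numbers: [6, 24, 8, 8, 26], gcd = 2
Change: index 4, 26 -> 37
gcd of the OTHER numbers (without index 4): gcd([6, 24, 8, 8]) = 2
New gcd = gcd(g_others, new_val) = gcd(2, 37) = 1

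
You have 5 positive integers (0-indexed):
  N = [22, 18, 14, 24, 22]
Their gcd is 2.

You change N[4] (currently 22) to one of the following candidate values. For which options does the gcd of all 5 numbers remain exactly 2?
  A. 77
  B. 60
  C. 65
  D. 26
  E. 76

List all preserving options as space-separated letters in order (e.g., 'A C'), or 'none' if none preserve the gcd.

Old gcd = 2; gcd of others (without N[4]) = 2
New gcd for candidate v: gcd(2, v). Preserves old gcd iff gcd(2, v) = 2.
  Option A: v=77, gcd(2,77)=1 -> changes
  Option B: v=60, gcd(2,60)=2 -> preserves
  Option C: v=65, gcd(2,65)=1 -> changes
  Option D: v=26, gcd(2,26)=2 -> preserves
  Option E: v=76, gcd(2,76)=2 -> preserves

Answer: B D E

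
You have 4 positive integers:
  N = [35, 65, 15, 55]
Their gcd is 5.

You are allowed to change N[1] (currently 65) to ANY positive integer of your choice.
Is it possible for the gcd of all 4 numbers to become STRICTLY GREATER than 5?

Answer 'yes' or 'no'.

Answer: no

Derivation:
Current gcd = 5
gcd of all OTHER numbers (without N[1]=65): gcd([35, 15, 55]) = 5
The new gcd after any change is gcd(5, new_value).
This can be at most 5.
Since 5 = old gcd 5, the gcd can only stay the same or decrease.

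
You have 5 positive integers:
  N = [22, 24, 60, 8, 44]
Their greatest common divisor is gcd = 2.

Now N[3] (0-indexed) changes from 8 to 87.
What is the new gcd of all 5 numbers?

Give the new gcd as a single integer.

Numbers: [22, 24, 60, 8, 44], gcd = 2
Change: index 3, 8 -> 87
gcd of the OTHER numbers (without index 3): gcd([22, 24, 60, 44]) = 2
New gcd = gcd(g_others, new_val) = gcd(2, 87) = 1

Answer: 1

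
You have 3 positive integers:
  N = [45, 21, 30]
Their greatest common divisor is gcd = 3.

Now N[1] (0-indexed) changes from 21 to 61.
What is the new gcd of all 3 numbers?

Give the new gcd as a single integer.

Numbers: [45, 21, 30], gcd = 3
Change: index 1, 21 -> 61
gcd of the OTHER numbers (without index 1): gcd([45, 30]) = 15
New gcd = gcd(g_others, new_val) = gcd(15, 61) = 1

Answer: 1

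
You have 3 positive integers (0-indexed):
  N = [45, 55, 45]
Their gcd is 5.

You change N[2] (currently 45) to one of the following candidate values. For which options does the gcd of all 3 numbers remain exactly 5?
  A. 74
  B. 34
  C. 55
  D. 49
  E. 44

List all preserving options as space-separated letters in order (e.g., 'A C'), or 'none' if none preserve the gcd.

Answer: C

Derivation:
Old gcd = 5; gcd of others (without N[2]) = 5
New gcd for candidate v: gcd(5, v). Preserves old gcd iff gcd(5, v) = 5.
  Option A: v=74, gcd(5,74)=1 -> changes
  Option B: v=34, gcd(5,34)=1 -> changes
  Option C: v=55, gcd(5,55)=5 -> preserves
  Option D: v=49, gcd(5,49)=1 -> changes
  Option E: v=44, gcd(5,44)=1 -> changes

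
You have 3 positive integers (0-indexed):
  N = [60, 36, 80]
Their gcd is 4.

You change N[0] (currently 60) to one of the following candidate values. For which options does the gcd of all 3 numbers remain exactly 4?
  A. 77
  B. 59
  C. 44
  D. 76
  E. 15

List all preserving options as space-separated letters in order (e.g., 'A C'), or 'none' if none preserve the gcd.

Answer: C D

Derivation:
Old gcd = 4; gcd of others (without N[0]) = 4
New gcd for candidate v: gcd(4, v). Preserves old gcd iff gcd(4, v) = 4.
  Option A: v=77, gcd(4,77)=1 -> changes
  Option B: v=59, gcd(4,59)=1 -> changes
  Option C: v=44, gcd(4,44)=4 -> preserves
  Option D: v=76, gcd(4,76)=4 -> preserves
  Option E: v=15, gcd(4,15)=1 -> changes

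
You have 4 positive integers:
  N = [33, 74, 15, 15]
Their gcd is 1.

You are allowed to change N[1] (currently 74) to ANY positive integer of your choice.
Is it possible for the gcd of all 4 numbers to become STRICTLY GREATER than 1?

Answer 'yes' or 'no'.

Current gcd = 1
gcd of all OTHER numbers (without N[1]=74): gcd([33, 15, 15]) = 3
The new gcd after any change is gcd(3, new_value).
This can be at most 3.
Since 3 > old gcd 1, the gcd CAN increase (e.g., set N[1] = 3).

Answer: yes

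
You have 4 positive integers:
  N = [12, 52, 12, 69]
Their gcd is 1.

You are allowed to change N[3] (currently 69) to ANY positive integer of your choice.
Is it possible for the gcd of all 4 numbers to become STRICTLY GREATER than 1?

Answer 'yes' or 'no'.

Answer: yes

Derivation:
Current gcd = 1
gcd of all OTHER numbers (without N[3]=69): gcd([12, 52, 12]) = 4
The new gcd after any change is gcd(4, new_value).
This can be at most 4.
Since 4 > old gcd 1, the gcd CAN increase (e.g., set N[3] = 4).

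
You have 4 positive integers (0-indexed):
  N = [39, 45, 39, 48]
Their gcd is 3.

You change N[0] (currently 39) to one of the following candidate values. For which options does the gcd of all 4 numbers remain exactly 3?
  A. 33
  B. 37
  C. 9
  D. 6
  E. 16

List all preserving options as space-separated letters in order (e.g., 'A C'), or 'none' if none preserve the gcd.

Answer: A C D

Derivation:
Old gcd = 3; gcd of others (without N[0]) = 3
New gcd for candidate v: gcd(3, v). Preserves old gcd iff gcd(3, v) = 3.
  Option A: v=33, gcd(3,33)=3 -> preserves
  Option B: v=37, gcd(3,37)=1 -> changes
  Option C: v=9, gcd(3,9)=3 -> preserves
  Option D: v=6, gcd(3,6)=3 -> preserves
  Option E: v=16, gcd(3,16)=1 -> changes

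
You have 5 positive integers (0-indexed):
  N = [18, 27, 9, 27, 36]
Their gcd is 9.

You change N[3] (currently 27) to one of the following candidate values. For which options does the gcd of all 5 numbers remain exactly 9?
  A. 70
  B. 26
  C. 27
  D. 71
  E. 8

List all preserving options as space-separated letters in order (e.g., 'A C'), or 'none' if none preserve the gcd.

Answer: C

Derivation:
Old gcd = 9; gcd of others (without N[3]) = 9
New gcd for candidate v: gcd(9, v). Preserves old gcd iff gcd(9, v) = 9.
  Option A: v=70, gcd(9,70)=1 -> changes
  Option B: v=26, gcd(9,26)=1 -> changes
  Option C: v=27, gcd(9,27)=9 -> preserves
  Option D: v=71, gcd(9,71)=1 -> changes
  Option E: v=8, gcd(9,8)=1 -> changes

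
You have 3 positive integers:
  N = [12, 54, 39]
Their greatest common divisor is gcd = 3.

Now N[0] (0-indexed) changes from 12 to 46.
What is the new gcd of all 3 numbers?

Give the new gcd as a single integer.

Numbers: [12, 54, 39], gcd = 3
Change: index 0, 12 -> 46
gcd of the OTHER numbers (without index 0): gcd([54, 39]) = 3
New gcd = gcd(g_others, new_val) = gcd(3, 46) = 1

Answer: 1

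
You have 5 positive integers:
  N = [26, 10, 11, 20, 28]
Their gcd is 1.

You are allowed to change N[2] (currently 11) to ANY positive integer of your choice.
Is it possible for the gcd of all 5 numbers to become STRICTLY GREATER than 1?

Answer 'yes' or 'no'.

Current gcd = 1
gcd of all OTHER numbers (without N[2]=11): gcd([26, 10, 20, 28]) = 2
The new gcd after any change is gcd(2, new_value).
This can be at most 2.
Since 2 > old gcd 1, the gcd CAN increase (e.g., set N[2] = 2).

Answer: yes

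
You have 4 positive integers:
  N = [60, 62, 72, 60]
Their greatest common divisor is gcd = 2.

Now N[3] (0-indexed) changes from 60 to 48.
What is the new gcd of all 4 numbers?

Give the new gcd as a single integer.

Numbers: [60, 62, 72, 60], gcd = 2
Change: index 3, 60 -> 48
gcd of the OTHER numbers (without index 3): gcd([60, 62, 72]) = 2
New gcd = gcd(g_others, new_val) = gcd(2, 48) = 2

Answer: 2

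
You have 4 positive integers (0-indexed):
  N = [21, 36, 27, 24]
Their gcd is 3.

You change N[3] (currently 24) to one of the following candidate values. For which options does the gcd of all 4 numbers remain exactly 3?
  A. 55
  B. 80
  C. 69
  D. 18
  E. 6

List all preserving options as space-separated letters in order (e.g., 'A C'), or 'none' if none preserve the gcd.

Answer: C D E

Derivation:
Old gcd = 3; gcd of others (without N[3]) = 3
New gcd for candidate v: gcd(3, v). Preserves old gcd iff gcd(3, v) = 3.
  Option A: v=55, gcd(3,55)=1 -> changes
  Option B: v=80, gcd(3,80)=1 -> changes
  Option C: v=69, gcd(3,69)=3 -> preserves
  Option D: v=18, gcd(3,18)=3 -> preserves
  Option E: v=6, gcd(3,6)=3 -> preserves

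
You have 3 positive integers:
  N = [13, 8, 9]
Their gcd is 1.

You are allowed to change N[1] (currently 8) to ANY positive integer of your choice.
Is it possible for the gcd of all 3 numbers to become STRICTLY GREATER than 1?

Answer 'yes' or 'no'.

Answer: no

Derivation:
Current gcd = 1
gcd of all OTHER numbers (without N[1]=8): gcd([13, 9]) = 1
The new gcd after any change is gcd(1, new_value).
This can be at most 1.
Since 1 = old gcd 1, the gcd can only stay the same or decrease.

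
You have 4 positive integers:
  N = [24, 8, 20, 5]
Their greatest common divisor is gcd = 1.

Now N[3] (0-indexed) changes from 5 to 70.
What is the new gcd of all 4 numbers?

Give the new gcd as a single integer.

Answer: 2

Derivation:
Numbers: [24, 8, 20, 5], gcd = 1
Change: index 3, 5 -> 70
gcd of the OTHER numbers (without index 3): gcd([24, 8, 20]) = 4
New gcd = gcd(g_others, new_val) = gcd(4, 70) = 2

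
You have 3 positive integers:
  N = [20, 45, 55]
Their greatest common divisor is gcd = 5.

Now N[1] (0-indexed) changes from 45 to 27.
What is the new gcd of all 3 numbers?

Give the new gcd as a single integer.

Answer: 1

Derivation:
Numbers: [20, 45, 55], gcd = 5
Change: index 1, 45 -> 27
gcd of the OTHER numbers (without index 1): gcd([20, 55]) = 5
New gcd = gcd(g_others, new_val) = gcd(5, 27) = 1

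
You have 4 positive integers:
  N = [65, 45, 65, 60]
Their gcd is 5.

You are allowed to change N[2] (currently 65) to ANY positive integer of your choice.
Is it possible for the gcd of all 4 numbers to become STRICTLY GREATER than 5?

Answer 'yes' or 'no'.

Current gcd = 5
gcd of all OTHER numbers (without N[2]=65): gcd([65, 45, 60]) = 5
The new gcd after any change is gcd(5, new_value).
This can be at most 5.
Since 5 = old gcd 5, the gcd can only stay the same or decrease.

Answer: no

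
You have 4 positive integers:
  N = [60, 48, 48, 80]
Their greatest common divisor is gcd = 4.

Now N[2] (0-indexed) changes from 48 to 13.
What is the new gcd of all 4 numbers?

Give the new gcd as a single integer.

Answer: 1

Derivation:
Numbers: [60, 48, 48, 80], gcd = 4
Change: index 2, 48 -> 13
gcd of the OTHER numbers (without index 2): gcd([60, 48, 80]) = 4
New gcd = gcd(g_others, new_val) = gcd(4, 13) = 1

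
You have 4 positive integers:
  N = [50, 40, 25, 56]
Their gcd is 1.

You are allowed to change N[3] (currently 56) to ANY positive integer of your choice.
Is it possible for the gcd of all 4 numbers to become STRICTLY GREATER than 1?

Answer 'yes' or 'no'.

Answer: yes

Derivation:
Current gcd = 1
gcd of all OTHER numbers (without N[3]=56): gcd([50, 40, 25]) = 5
The new gcd after any change is gcd(5, new_value).
This can be at most 5.
Since 5 > old gcd 1, the gcd CAN increase (e.g., set N[3] = 5).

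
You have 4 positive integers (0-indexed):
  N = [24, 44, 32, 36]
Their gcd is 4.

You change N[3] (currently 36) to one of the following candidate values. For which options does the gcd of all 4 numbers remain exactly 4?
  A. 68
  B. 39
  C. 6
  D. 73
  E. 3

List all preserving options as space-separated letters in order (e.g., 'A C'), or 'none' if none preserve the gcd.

Old gcd = 4; gcd of others (without N[3]) = 4
New gcd for candidate v: gcd(4, v). Preserves old gcd iff gcd(4, v) = 4.
  Option A: v=68, gcd(4,68)=4 -> preserves
  Option B: v=39, gcd(4,39)=1 -> changes
  Option C: v=6, gcd(4,6)=2 -> changes
  Option D: v=73, gcd(4,73)=1 -> changes
  Option E: v=3, gcd(4,3)=1 -> changes

Answer: A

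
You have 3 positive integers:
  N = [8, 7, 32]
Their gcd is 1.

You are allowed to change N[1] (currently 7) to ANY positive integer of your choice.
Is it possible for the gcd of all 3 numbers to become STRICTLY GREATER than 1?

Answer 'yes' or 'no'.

Answer: yes

Derivation:
Current gcd = 1
gcd of all OTHER numbers (without N[1]=7): gcd([8, 32]) = 8
The new gcd after any change is gcd(8, new_value).
This can be at most 8.
Since 8 > old gcd 1, the gcd CAN increase (e.g., set N[1] = 8).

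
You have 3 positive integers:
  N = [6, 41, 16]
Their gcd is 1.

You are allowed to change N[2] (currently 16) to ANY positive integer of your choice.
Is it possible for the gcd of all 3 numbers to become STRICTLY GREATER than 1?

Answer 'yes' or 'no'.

Current gcd = 1
gcd of all OTHER numbers (without N[2]=16): gcd([6, 41]) = 1
The new gcd after any change is gcd(1, new_value).
This can be at most 1.
Since 1 = old gcd 1, the gcd can only stay the same or decrease.

Answer: no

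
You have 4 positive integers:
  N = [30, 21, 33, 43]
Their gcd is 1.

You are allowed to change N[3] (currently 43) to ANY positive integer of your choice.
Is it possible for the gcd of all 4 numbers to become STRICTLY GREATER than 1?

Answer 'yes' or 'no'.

Answer: yes

Derivation:
Current gcd = 1
gcd of all OTHER numbers (without N[3]=43): gcd([30, 21, 33]) = 3
The new gcd after any change is gcd(3, new_value).
This can be at most 3.
Since 3 > old gcd 1, the gcd CAN increase (e.g., set N[3] = 3).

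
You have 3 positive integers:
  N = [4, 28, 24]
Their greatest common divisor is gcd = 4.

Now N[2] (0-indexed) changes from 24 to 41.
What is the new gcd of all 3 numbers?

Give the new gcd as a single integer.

Numbers: [4, 28, 24], gcd = 4
Change: index 2, 24 -> 41
gcd of the OTHER numbers (without index 2): gcd([4, 28]) = 4
New gcd = gcd(g_others, new_val) = gcd(4, 41) = 1

Answer: 1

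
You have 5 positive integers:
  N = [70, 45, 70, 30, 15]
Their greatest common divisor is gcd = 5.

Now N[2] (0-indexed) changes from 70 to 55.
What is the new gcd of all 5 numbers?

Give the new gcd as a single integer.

Numbers: [70, 45, 70, 30, 15], gcd = 5
Change: index 2, 70 -> 55
gcd of the OTHER numbers (without index 2): gcd([70, 45, 30, 15]) = 5
New gcd = gcd(g_others, new_val) = gcd(5, 55) = 5

Answer: 5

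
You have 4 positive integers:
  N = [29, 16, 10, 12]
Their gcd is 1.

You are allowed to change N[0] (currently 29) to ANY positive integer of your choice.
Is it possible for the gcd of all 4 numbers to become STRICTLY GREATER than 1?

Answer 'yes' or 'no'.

Answer: yes

Derivation:
Current gcd = 1
gcd of all OTHER numbers (without N[0]=29): gcd([16, 10, 12]) = 2
The new gcd after any change is gcd(2, new_value).
This can be at most 2.
Since 2 > old gcd 1, the gcd CAN increase (e.g., set N[0] = 2).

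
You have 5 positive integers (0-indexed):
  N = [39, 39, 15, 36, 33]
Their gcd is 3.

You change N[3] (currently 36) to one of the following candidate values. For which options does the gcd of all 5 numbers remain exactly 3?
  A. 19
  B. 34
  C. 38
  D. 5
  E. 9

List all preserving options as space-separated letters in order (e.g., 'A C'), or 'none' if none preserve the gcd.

Answer: E

Derivation:
Old gcd = 3; gcd of others (without N[3]) = 3
New gcd for candidate v: gcd(3, v). Preserves old gcd iff gcd(3, v) = 3.
  Option A: v=19, gcd(3,19)=1 -> changes
  Option B: v=34, gcd(3,34)=1 -> changes
  Option C: v=38, gcd(3,38)=1 -> changes
  Option D: v=5, gcd(3,5)=1 -> changes
  Option E: v=9, gcd(3,9)=3 -> preserves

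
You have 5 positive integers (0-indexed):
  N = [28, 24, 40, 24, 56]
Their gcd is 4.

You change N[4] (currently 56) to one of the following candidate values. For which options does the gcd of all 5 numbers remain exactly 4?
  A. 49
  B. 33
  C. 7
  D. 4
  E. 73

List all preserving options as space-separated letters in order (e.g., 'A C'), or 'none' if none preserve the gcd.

Old gcd = 4; gcd of others (without N[4]) = 4
New gcd for candidate v: gcd(4, v). Preserves old gcd iff gcd(4, v) = 4.
  Option A: v=49, gcd(4,49)=1 -> changes
  Option B: v=33, gcd(4,33)=1 -> changes
  Option C: v=7, gcd(4,7)=1 -> changes
  Option D: v=4, gcd(4,4)=4 -> preserves
  Option E: v=73, gcd(4,73)=1 -> changes

Answer: D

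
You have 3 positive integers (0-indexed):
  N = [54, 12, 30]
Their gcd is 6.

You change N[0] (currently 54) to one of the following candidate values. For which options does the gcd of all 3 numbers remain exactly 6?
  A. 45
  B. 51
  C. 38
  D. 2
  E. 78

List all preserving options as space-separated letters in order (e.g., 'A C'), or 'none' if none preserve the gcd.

Old gcd = 6; gcd of others (without N[0]) = 6
New gcd for candidate v: gcd(6, v). Preserves old gcd iff gcd(6, v) = 6.
  Option A: v=45, gcd(6,45)=3 -> changes
  Option B: v=51, gcd(6,51)=3 -> changes
  Option C: v=38, gcd(6,38)=2 -> changes
  Option D: v=2, gcd(6,2)=2 -> changes
  Option E: v=78, gcd(6,78)=6 -> preserves

Answer: E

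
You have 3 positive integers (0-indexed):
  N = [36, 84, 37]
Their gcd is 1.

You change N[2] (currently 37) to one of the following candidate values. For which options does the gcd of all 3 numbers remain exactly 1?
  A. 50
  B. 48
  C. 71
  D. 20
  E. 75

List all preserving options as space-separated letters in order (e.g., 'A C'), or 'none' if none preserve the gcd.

Old gcd = 1; gcd of others (without N[2]) = 12
New gcd for candidate v: gcd(12, v). Preserves old gcd iff gcd(12, v) = 1.
  Option A: v=50, gcd(12,50)=2 -> changes
  Option B: v=48, gcd(12,48)=12 -> changes
  Option C: v=71, gcd(12,71)=1 -> preserves
  Option D: v=20, gcd(12,20)=4 -> changes
  Option E: v=75, gcd(12,75)=3 -> changes

Answer: C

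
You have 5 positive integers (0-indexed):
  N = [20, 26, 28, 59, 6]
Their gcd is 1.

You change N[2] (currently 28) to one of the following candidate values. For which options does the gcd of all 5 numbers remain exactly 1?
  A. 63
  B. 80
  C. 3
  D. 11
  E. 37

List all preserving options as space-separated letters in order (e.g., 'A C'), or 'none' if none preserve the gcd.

Old gcd = 1; gcd of others (without N[2]) = 1
New gcd for candidate v: gcd(1, v). Preserves old gcd iff gcd(1, v) = 1.
  Option A: v=63, gcd(1,63)=1 -> preserves
  Option B: v=80, gcd(1,80)=1 -> preserves
  Option C: v=3, gcd(1,3)=1 -> preserves
  Option D: v=11, gcd(1,11)=1 -> preserves
  Option E: v=37, gcd(1,37)=1 -> preserves

Answer: A B C D E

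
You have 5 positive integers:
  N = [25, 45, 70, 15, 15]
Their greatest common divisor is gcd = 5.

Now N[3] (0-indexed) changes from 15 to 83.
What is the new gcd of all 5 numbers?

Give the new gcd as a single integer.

Numbers: [25, 45, 70, 15, 15], gcd = 5
Change: index 3, 15 -> 83
gcd of the OTHER numbers (without index 3): gcd([25, 45, 70, 15]) = 5
New gcd = gcd(g_others, new_val) = gcd(5, 83) = 1

Answer: 1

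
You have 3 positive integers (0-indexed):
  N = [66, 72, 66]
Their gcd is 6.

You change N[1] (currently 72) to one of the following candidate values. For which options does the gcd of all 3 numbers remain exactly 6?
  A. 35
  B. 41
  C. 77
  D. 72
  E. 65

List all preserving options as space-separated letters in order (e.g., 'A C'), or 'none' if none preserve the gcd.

Old gcd = 6; gcd of others (without N[1]) = 66
New gcd for candidate v: gcd(66, v). Preserves old gcd iff gcd(66, v) = 6.
  Option A: v=35, gcd(66,35)=1 -> changes
  Option B: v=41, gcd(66,41)=1 -> changes
  Option C: v=77, gcd(66,77)=11 -> changes
  Option D: v=72, gcd(66,72)=6 -> preserves
  Option E: v=65, gcd(66,65)=1 -> changes

Answer: D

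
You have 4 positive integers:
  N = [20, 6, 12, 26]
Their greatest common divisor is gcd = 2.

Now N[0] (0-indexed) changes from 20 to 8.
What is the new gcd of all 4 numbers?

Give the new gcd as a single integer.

Answer: 2

Derivation:
Numbers: [20, 6, 12, 26], gcd = 2
Change: index 0, 20 -> 8
gcd of the OTHER numbers (without index 0): gcd([6, 12, 26]) = 2
New gcd = gcd(g_others, new_val) = gcd(2, 8) = 2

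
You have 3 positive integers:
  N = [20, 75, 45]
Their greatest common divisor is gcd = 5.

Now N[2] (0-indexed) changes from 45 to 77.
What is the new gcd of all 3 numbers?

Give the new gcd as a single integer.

Answer: 1

Derivation:
Numbers: [20, 75, 45], gcd = 5
Change: index 2, 45 -> 77
gcd of the OTHER numbers (without index 2): gcd([20, 75]) = 5
New gcd = gcd(g_others, new_val) = gcd(5, 77) = 1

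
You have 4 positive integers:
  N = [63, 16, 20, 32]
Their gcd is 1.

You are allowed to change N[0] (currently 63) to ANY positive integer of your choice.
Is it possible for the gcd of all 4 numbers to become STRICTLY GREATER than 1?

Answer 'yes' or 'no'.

Current gcd = 1
gcd of all OTHER numbers (without N[0]=63): gcd([16, 20, 32]) = 4
The new gcd after any change is gcd(4, new_value).
This can be at most 4.
Since 4 > old gcd 1, the gcd CAN increase (e.g., set N[0] = 4).

Answer: yes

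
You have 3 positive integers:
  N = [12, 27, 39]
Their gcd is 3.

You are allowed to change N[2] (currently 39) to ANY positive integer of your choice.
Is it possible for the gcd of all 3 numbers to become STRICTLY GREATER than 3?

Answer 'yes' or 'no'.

Answer: no

Derivation:
Current gcd = 3
gcd of all OTHER numbers (without N[2]=39): gcd([12, 27]) = 3
The new gcd after any change is gcd(3, new_value).
This can be at most 3.
Since 3 = old gcd 3, the gcd can only stay the same or decrease.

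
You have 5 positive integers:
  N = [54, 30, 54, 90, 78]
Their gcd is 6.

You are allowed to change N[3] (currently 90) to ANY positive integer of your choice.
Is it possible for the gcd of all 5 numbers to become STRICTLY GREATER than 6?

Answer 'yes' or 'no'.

Answer: no

Derivation:
Current gcd = 6
gcd of all OTHER numbers (without N[3]=90): gcd([54, 30, 54, 78]) = 6
The new gcd after any change is gcd(6, new_value).
This can be at most 6.
Since 6 = old gcd 6, the gcd can only stay the same or decrease.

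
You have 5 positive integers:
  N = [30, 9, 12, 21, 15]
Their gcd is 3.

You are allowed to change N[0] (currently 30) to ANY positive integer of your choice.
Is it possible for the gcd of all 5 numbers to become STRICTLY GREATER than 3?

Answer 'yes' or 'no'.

Answer: no

Derivation:
Current gcd = 3
gcd of all OTHER numbers (without N[0]=30): gcd([9, 12, 21, 15]) = 3
The new gcd after any change is gcd(3, new_value).
This can be at most 3.
Since 3 = old gcd 3, the gcd can only stay the same or decrease.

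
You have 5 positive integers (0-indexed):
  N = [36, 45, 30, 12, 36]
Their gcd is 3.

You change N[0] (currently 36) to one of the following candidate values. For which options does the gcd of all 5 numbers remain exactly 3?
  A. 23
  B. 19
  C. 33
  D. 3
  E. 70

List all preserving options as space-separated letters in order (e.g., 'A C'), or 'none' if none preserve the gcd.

Old gcd = 3; gcd of others (without N[0]) = 3
New gcd for candidate v: gcd(3, v). Preserves old gcd iff gcd(3, v) = 3.
  Option A: v=23, gcd(3,23)=1 -> changes
  Option B: v=19, gcd(3,19)=1 -> changes
  Option C: v=33, gcd(3,33)=3 -> preserves
  Option D: v=3, gcd(3,3)=3 -> preserves
  Option E: v=70, gcd(3,70)=1 -> changes

Answer: C D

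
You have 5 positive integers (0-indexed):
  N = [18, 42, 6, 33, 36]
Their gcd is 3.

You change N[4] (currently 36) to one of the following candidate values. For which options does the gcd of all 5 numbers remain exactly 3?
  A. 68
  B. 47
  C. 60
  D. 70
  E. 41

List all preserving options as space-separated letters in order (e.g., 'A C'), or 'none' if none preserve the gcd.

Answer: C

Derivation:
Old gcd = 3; gcd of others (without N[4]) = 3
New gcd for candidate v: gcd(3, v). Preserves old gcd iff gcd(3, v) = 3.
  Option A: v=68, gcd(3,68)=1 -> changes
  Option B: v=47, gcd(3,47)=1 -> changes
  Option C: v=60, gcd(3,60)=3 -> preserves
  Option D: v=70, gcd(3,70)=1 -> changes
  Option E: v=41, gcd(3,41)=1 -> changes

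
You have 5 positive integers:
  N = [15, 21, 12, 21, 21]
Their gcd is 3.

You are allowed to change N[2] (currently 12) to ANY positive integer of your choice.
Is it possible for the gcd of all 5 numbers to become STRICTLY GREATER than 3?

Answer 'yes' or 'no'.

Answer: no

Derivation:
Current gcd = 3
gcd of all OTHER numbers (without N[2]=12): gcd([15, 21, 21, 21]) = 3
The new gcd after any change is gcd(3, new_value).
This can be at most 3.
Since 3 = old gcd 3, the gcd can only stay the same or decrease.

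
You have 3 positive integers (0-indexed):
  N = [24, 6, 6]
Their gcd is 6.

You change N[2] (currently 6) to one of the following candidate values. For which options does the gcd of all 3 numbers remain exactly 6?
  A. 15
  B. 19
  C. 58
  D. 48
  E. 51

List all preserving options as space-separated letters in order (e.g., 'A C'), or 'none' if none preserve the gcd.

Old gcd = 6; gcd of others (without N[2]) = 6
New gcd for candidate v: gcd(6, v). Preserves old gcd iff gcd(6, v) = 6.
  Option A: v=15, gcd(6,15)=3 -> changes
  Option B: v=19, gcd(6,19)=1 -> changes
  Option C: v=58, gcd(6,58)=2 -> changes
  Option D: v=48, gcd(6,48)=6 -> preserves
  Option E: v=51, gcd(6,51)=3 -> changes

Answer: D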